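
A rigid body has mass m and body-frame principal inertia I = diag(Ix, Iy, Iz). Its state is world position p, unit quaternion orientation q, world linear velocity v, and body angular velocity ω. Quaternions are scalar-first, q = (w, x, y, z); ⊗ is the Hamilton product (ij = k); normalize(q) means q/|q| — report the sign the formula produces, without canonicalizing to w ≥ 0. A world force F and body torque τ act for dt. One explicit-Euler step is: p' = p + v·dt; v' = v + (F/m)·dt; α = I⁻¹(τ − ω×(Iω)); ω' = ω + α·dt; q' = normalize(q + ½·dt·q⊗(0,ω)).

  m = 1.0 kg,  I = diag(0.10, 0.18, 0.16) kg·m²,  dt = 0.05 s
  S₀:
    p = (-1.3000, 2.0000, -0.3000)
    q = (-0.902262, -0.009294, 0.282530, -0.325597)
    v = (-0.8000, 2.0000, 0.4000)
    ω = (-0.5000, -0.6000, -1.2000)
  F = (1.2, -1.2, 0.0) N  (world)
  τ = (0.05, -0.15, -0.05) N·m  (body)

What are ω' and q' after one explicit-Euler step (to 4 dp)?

ω' = (-0.4678, -0.6317, -1.2231)
q' = (-0.9073, -0.0114, 0.2997, -0.2947)

α = I⁻¹(τ − ω×Iω) = (0.6440, -0.6333, -0.4625)
ω' = ω + α·dt = (-0.4678, -0.6317, -1.2231)
2q̇ = q⊗(0,ω) = (-0.2258454, -0.0832632, 0.6930029, 1.2295558)
q + ½dt·q⊗(0,ω), renormalized = (-0.9073, -0.0114, 0.2997, -0.2947)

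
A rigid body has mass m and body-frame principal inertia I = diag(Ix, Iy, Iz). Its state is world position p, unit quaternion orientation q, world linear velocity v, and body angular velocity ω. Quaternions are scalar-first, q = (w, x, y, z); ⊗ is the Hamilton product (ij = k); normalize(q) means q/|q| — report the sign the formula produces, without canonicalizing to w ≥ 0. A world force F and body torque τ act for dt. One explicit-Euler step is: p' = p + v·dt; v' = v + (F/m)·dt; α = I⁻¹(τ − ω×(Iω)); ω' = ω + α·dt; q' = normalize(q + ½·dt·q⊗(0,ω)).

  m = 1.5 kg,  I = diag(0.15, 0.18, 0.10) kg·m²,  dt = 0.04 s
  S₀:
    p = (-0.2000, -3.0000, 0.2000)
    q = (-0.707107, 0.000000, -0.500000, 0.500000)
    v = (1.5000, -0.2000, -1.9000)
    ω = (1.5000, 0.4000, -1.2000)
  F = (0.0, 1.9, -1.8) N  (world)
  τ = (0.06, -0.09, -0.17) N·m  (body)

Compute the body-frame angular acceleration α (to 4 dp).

gyro term ω×Iω = (0.0384, -0.0900, 0.0180)
(τ − ω×Iω)/I = (0.1440, 0.0000, -1.8800)

α = (0.1440, 0.0000, -1.8800)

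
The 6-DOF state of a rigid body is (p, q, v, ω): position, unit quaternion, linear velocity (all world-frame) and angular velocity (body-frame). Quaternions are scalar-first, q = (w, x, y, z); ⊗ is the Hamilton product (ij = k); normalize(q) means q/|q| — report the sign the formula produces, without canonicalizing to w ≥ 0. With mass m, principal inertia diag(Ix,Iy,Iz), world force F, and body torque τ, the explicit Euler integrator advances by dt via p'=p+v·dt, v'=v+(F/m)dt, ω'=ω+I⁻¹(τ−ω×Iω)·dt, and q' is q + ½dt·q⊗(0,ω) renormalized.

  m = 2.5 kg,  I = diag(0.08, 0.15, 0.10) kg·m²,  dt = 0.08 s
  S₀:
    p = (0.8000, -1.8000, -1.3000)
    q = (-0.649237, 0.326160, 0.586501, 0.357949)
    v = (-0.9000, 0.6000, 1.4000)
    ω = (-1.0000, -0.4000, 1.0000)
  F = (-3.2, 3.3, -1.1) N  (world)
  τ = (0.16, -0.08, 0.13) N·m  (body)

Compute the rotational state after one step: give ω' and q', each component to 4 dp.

ω' = (-0.8600, -0.4533, 1.0816)
q' = (-0.6400, 0.3807, 0.5685, 0.3496)

angular accel α = (1.7500, -0.6667, 1.0200)
ω' = ω + α·dt = (-0.8600, -0.4533, 1.0816)
q⊗(0,ω) = (0.2028114, 1.3789176, -0.4244142, -0.1932000)
q' = normalize(q + ½dt·q⊗(0,ω)) = (-0.6400, 0.3807, 0.5685, 0.3496)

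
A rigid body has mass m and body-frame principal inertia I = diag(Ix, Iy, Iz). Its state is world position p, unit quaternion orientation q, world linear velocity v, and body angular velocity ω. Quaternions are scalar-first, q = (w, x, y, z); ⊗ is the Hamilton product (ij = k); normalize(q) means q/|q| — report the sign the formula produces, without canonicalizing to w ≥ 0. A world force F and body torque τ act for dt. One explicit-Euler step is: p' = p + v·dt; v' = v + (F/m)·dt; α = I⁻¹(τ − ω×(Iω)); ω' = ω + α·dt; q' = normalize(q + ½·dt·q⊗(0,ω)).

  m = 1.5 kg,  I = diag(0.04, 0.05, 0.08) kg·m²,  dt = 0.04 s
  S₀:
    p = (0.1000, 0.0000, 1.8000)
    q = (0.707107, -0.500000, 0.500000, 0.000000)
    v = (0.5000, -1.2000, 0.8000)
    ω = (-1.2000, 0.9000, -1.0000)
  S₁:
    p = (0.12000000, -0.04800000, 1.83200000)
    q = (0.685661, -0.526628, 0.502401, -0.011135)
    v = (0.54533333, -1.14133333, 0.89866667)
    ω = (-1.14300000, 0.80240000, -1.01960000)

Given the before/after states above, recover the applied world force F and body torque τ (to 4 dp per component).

Δω = ω₁−ω₀ = (0.05700000, -0.09760000, -0.01960000)
I·α + gyro = (0.0300, -0.1700, -0.0500)
v₁ − v₀ = (0.04533333, 0.05866667, 0.09866667)
applied force F = (1.7000, 2.2000, 3.7000)

F = (1.7000, 2.2000, 3.7000)
τ = (0.0300, -0.1700, -0.0500)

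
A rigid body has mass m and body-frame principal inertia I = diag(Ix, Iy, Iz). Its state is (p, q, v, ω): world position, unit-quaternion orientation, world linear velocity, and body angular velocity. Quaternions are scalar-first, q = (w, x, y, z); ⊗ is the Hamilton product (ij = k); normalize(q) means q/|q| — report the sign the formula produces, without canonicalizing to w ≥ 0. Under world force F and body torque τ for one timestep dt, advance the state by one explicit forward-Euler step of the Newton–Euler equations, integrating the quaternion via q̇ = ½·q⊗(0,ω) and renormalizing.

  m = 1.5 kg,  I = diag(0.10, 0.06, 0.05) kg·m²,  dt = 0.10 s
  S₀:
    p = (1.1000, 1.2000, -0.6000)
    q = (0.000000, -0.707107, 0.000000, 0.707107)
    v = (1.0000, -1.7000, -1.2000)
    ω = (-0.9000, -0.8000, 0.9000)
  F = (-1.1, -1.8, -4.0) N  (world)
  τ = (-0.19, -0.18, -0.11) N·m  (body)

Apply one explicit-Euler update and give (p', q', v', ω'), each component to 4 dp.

p' = (1.2000, 1.0300, -0.7200)
q' = (-0.0635, -0.6769, 0.0000, 0.7333)
v' = (0.9267, -1.8200, -1.4667)
ω' = (-1.0972, -1.0325, 0.7376)

gyro term ω×Iω = (0.0072, -0.0405, -0.0288)
(τ − ω×Iω)/I = (-1.9720, -2.3250, -1.6240)
ω + α·dt = (-1.0972, -1.0325, 0.7376)
Hamilton product q⊗(0,ω) = (-1.2727926, 0.5656856, 0.0000000, 0.5656856)
updated quaternion q' = (-0.0635, -0.6769, 0.0000, 0.7333)
p' = p + v·dt = (1.2000, 1.0300, -0.7200)
new velocity v' = (0.9267, -1.8200, -1.4667)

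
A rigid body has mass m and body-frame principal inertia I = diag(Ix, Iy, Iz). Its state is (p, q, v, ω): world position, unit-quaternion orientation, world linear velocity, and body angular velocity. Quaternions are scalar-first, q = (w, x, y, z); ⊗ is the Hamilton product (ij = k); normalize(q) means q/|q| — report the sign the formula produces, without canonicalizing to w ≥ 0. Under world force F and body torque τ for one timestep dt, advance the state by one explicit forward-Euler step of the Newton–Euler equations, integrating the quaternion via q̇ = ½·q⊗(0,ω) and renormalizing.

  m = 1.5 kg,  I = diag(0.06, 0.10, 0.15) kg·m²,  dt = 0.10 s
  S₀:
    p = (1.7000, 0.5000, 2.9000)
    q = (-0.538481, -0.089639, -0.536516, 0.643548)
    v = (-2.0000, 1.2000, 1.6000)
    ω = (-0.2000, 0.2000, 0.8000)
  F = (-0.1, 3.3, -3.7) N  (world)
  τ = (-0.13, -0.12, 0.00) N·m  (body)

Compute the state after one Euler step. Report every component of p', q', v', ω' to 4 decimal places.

p' = (1.5000, 0.6200, 3.0600)
q' = (-0.5593, -0.1120, -0.5443, 0.6152)
v' = (-2.0067, 1.4200, 1.3533)
ω' = (-0.4300, 0.0656, 0.8011)

a = (-0.0667, 2.2000, -2.4667)
p + v·dt = (1.5000, 0.6200, 3.0600)
new velocity v' = (-2.0067, 1.4200, 1.3533)
gyro term ω×Iω = (0.0080, 0.0144, -0.0016)
angular accel α = (-2.3000, -1.3440, 0.0107)
new body rate ω' = (-0.4300, 0.0656, 0.8011)
Hamilton product q⊗(0,ω) = (-0.4254630, -0.4502262, -0.1646946, -0.5560158)
q' = normalize(q + ½dt·q⊗(0,ω)) = (-0.5593, -0.1120, -0.5443, 0.6152)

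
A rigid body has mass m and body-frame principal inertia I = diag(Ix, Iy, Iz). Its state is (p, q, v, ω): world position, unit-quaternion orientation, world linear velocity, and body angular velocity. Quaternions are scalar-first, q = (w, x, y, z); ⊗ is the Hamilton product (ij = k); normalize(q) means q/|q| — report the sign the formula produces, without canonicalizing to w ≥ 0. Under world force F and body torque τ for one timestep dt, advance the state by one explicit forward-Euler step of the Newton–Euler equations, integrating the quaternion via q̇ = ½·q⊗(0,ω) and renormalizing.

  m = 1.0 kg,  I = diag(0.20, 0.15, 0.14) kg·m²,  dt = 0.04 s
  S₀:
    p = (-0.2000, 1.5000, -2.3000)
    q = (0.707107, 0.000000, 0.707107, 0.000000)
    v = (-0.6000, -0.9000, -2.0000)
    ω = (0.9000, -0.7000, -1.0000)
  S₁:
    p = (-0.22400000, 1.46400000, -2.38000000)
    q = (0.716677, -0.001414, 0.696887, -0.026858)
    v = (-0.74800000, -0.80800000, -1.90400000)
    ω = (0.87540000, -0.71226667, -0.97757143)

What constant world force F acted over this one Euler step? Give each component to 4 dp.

F = (-3.7000, 2.3000, 2.4000)

Δv = v₁−v₀ = (-0.14800000, 0.09200000, 0.09600000)
m·(v₁−v₀)/dt = (-3.7000, 2.3000, 2.4000)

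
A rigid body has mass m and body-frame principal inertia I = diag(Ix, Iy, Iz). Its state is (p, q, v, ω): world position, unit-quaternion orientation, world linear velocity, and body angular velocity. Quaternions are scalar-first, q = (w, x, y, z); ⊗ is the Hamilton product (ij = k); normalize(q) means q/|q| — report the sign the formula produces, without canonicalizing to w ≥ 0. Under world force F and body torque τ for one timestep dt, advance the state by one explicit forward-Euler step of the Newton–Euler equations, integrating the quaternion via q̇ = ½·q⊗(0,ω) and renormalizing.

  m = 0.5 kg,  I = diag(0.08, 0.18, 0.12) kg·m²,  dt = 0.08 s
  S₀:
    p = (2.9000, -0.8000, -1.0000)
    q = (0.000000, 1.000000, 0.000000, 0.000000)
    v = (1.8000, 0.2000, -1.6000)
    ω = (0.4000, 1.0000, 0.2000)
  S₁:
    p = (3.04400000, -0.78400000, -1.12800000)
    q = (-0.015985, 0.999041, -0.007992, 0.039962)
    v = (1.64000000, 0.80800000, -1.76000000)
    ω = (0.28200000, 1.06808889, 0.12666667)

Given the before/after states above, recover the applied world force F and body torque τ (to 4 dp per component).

rate change Δω = (-0.11800000, 0.06808889, -0.07333333)
I·α + gyro = (-0.1300, 0.1500, -0.0700)
velocity change Δv = (-0.16000000, 0.60800000, -0.16000000)
F = m·Δv/dt = (-1.0000, 3.8000, -1.0000)

F = (-1.0000, 3.8000, -1.0000)
τ = (-0.1300, 0.1500, -0.0700)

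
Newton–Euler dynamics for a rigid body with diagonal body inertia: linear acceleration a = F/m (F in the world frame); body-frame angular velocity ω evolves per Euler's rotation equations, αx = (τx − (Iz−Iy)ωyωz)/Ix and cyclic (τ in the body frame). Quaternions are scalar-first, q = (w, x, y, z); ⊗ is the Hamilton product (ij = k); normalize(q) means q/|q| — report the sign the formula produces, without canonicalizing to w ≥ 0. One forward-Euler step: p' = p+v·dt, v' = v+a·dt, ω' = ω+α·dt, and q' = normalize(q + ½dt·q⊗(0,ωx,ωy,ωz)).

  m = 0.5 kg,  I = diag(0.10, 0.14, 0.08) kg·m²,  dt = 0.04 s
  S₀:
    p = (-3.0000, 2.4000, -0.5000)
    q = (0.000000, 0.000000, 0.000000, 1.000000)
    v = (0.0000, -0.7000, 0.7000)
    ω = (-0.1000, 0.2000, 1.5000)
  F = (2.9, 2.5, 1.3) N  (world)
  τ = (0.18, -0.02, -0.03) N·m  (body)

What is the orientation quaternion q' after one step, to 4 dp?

q⊗(0,ω) = (-1.5000000, -0.2000000, -0.1000000, 0.0000000)
q' = normalize(q + ½dt·q⊗(0,ω)) = (-0.0300, -0.0040, -0.0020, 0.9995)

q' = (-0.0300, -0.0040, -0.0020, 0.9995)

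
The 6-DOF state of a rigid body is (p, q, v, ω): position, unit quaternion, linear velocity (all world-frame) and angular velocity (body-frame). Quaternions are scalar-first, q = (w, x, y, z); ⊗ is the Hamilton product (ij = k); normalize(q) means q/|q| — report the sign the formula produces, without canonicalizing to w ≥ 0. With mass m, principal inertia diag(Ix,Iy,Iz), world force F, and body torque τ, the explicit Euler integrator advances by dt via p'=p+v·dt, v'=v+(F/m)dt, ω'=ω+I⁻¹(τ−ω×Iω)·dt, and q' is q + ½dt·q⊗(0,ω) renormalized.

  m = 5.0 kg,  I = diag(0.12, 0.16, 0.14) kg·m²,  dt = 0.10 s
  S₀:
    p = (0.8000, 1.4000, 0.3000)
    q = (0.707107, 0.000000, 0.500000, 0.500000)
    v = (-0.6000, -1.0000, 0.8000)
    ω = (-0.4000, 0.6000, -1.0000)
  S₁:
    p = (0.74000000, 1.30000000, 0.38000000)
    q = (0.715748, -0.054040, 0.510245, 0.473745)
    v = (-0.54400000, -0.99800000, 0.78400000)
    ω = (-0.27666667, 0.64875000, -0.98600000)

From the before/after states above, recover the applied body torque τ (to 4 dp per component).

τ = (0.1600, 0.0700, 0.0100)

ω₁ − ω₀ = (0.12333333, 0.04875000, 0.01400000)
ω₀×(Iω₀) = (0.0120, -0.0080, -0.0096)
I·α + gyro = (0.1600, 0.0700, 0.0100)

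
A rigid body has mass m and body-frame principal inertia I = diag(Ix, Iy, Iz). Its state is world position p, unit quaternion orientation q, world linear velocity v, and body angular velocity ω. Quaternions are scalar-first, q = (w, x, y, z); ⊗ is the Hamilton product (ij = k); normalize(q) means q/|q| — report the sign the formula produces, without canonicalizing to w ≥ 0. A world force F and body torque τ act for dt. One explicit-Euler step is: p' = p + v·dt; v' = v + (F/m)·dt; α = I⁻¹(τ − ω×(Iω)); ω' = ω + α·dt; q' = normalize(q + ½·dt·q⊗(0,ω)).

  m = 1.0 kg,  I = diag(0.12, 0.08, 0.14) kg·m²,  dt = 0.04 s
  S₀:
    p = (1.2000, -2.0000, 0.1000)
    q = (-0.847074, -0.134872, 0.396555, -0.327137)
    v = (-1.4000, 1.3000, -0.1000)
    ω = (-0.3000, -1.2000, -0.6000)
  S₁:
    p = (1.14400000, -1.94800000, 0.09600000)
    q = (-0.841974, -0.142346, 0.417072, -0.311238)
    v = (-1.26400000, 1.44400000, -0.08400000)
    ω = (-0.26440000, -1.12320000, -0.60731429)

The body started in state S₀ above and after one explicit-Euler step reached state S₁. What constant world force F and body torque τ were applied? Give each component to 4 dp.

Δv = v₁−v₀ = (0.13600000, 0.14400000, 0.01600000)
applied force F = (3.4000, 3.6000, 0.4000)
Δω = ω₁−ω₀ = (0.03560000, 0.07680000, -0.00731429)
ω₀×(Iω₀) = (0.0432, -0.0036, -0.0144)
I·α + gyro = (0.1500, 0.1500, -0.0400)

F = (3.4000, 3.6000, 0.4000)
τ = (0.1500, 0.1500, -0.0400)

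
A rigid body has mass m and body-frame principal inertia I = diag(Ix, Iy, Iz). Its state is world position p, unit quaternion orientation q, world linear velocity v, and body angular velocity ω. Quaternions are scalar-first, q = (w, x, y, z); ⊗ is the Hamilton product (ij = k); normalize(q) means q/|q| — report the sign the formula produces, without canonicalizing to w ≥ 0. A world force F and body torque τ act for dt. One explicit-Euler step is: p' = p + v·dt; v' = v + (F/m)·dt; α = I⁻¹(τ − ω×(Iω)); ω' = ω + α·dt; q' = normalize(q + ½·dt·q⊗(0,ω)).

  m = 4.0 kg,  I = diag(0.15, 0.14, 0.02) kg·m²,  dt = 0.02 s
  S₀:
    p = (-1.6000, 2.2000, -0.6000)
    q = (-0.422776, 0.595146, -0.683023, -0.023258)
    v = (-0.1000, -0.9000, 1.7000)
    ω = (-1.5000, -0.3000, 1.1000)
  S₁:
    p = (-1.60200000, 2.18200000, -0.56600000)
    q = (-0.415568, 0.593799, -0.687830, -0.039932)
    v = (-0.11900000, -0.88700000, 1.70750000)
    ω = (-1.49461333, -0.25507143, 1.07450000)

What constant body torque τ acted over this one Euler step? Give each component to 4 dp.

rate change Δω = (0.00538667, 0.04492857, -0.02550000)
precession coupling = (0.0396, -0.2145, -0.0045)
applied torque τ = (0.0800, 0.1000, -0.0300)

τ = (0.0800, 0.1000, -0.0300)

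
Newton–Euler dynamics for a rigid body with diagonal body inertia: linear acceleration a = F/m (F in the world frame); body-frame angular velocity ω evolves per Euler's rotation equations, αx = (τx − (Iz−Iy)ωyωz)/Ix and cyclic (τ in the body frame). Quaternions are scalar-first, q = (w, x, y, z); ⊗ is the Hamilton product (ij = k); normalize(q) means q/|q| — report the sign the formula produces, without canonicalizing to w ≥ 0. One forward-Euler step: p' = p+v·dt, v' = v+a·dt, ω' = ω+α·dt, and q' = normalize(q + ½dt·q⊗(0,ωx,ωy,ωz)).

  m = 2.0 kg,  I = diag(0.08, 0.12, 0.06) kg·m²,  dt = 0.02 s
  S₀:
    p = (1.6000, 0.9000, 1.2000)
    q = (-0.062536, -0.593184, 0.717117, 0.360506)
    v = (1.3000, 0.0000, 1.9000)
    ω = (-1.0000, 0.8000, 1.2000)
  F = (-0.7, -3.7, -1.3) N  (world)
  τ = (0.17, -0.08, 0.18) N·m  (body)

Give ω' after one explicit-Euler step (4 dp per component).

angular accel α = (2.8450, -0.4667, 3.5333)
ω' = ω + α·dt = (-0.9431, 0.7907, 1.2707)

ω' = (-0.9431, 0.7907, 1.2707)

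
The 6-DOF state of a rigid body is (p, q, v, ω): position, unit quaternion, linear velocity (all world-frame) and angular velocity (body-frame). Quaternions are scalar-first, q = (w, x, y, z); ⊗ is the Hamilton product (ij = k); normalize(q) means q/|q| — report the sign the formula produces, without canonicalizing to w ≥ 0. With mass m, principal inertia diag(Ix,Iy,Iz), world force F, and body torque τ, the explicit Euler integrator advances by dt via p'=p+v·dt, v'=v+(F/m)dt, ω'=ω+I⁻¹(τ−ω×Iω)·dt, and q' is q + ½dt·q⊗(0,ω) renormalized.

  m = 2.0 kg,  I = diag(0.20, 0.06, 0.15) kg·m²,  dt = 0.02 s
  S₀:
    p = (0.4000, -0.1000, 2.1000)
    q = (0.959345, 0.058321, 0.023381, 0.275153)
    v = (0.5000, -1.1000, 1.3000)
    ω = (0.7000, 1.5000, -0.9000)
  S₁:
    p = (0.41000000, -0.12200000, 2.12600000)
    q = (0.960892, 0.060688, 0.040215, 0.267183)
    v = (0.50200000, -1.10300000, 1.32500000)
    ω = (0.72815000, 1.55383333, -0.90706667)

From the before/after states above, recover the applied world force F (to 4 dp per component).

v₁ − v₀ = (0.00200000, -0.00300000, 0.02500000)
applied force F = (0.2000, -0.3000, 2.5000)

F = (0.2000, -0.3000, 2.5000)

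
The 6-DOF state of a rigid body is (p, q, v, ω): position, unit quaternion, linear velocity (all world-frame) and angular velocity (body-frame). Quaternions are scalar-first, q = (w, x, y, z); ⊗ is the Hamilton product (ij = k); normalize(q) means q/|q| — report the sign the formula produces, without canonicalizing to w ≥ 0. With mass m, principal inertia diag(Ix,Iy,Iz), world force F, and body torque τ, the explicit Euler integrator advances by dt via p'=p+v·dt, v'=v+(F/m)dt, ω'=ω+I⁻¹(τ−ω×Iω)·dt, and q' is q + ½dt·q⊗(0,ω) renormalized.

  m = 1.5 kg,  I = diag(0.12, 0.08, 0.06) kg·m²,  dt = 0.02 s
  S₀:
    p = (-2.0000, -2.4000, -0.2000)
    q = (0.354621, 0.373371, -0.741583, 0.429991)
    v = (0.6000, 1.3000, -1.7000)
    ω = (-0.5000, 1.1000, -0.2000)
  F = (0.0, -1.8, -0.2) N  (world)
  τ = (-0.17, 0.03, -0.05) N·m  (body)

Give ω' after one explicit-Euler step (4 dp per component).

gyro term ω×Iω = (0.0044, 0.0060, 0.0220)
angular accel α = (-1.4533, 0.3000, -1.2000)
ω' = ω + α·dt = (-0.5291, 1.1060, -0.2240)

ω' = (-0.5291, 1.1060, -0.2240)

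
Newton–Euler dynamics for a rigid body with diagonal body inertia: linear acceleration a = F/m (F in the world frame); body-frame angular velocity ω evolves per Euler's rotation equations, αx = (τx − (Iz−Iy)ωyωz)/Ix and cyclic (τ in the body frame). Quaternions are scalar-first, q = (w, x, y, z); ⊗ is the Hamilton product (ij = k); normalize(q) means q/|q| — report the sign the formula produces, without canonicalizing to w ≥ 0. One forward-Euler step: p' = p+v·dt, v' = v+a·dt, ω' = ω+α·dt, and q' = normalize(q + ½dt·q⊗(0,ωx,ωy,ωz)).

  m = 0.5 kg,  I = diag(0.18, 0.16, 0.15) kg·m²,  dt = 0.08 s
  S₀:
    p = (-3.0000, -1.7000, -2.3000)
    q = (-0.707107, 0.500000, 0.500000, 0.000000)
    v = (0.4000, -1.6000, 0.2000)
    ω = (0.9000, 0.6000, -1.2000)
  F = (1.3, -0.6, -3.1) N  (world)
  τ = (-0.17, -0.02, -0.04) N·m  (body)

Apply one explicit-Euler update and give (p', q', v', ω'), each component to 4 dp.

a = F/m = (2.6000, -1.2000, -6.2000)
p + v·dt = (-2.9680, -1.8280, -2.2840)
v + (F/m)dt = (0.6080, -1.6960, -0.2960)
gyro term ω×Iω = (0.0072, -0.0324, -0.0108)
(τ − ω×Iω)/I = (-0.9844, 0.0775, -0.1947)
ω + α·dt = (0.8212, 0.6062, -1.2156)
2q̇ = q⊗(0,ω) = (-0.7500000, -1.2363963, 0.1757358, 0.6985284)
q + ½dt·q⊗(0,ω), renormalized = (-0.7356, 0.4496, 0.5060, 0.0279)

p' = (-2.9680, -1.8280, -2.2840)
q' = (-0.7356, 0.4496, 0.5060, 0.0279)
v' = (0.6080, -1.6960, -0.2960)
ω' = (0.8212, 0.6062, -1.2156)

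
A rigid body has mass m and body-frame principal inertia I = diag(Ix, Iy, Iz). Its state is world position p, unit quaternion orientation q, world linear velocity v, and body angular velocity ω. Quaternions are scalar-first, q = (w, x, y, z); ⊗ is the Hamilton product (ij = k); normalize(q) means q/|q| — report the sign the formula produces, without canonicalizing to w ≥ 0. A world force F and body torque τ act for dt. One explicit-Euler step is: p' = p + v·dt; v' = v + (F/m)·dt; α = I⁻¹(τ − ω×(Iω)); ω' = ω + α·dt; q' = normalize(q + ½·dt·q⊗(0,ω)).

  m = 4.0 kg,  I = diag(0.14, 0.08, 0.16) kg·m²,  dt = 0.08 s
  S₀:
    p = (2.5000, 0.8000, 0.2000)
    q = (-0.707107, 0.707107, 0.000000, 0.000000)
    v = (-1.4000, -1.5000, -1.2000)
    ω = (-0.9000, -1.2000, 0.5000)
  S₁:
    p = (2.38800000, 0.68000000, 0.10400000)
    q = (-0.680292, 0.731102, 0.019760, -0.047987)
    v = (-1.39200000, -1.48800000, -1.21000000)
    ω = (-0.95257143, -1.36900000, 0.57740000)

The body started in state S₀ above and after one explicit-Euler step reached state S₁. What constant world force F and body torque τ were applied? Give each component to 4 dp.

F = (0.4000, 0.6000, -0.5000)
τ = (-0.1400, -0.1600, 0.0900)

ω₁ − ω₀ = (-0.05257143, -0.16900000, 0.07740000)
gyro term ω₀×Iω₀ = (-0.0480, 0.0090, -0.0648)
I·α + gyro = (-0.1400, -0.1600, 0.0900)
velocity change Δv = (0.00800000, 0.01200000, -0.01000000)
F = m·Δv/dt = (0.4000, 0.6000, -0.5000)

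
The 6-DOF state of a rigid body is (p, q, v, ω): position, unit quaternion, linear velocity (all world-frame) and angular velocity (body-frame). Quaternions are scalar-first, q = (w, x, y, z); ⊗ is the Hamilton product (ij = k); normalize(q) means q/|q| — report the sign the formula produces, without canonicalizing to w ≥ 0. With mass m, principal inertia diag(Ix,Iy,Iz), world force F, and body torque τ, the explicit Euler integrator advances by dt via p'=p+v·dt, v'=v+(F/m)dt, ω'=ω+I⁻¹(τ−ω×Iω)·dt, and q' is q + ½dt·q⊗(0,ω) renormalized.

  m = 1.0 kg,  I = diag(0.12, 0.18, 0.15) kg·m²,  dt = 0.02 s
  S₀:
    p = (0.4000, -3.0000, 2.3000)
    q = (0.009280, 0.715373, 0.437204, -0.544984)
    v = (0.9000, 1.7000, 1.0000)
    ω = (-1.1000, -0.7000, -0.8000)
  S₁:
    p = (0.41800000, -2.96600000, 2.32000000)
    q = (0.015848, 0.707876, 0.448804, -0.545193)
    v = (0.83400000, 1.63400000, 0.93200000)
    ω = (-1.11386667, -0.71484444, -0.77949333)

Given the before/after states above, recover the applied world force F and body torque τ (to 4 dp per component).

F = (-3.3000, -3.3000, -3.4000)
τ = (-0.1000, -0.1600, 0.2000)

Δv = v₁−v₀ = (-0.06600000, -0.06600000, -0.06800000)
applied force F = (-3.3000, -3.3000, -3.4000)
Δω = ω₁−ω₀ = (-0.01386667, -0.01484444, 0.02050667)
τ = I·(Δω/dt) + ω₀×(Iω₀) = (-0.1000, -0.1600, 0.2000)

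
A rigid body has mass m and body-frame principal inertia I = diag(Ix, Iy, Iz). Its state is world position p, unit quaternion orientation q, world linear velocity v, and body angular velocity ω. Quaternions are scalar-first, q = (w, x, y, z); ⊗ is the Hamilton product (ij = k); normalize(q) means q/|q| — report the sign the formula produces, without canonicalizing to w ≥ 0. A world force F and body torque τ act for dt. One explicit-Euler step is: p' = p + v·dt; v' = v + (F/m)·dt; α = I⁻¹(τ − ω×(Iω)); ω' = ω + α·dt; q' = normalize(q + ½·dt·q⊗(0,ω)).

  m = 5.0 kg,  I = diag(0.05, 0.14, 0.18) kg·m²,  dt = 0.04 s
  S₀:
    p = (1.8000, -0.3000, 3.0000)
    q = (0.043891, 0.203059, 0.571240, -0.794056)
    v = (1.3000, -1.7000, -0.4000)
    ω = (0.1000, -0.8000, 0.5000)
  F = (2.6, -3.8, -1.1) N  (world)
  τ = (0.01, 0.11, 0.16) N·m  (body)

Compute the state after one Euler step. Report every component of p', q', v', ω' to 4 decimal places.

α = I⁻¹(τ − ω×Iω) = (0.5200, 0.8321, 0.9289)
new body rate ω' = (0.1208, -0.7667, 0.5372)
Hamilton product q⊗(0,ω) = (0.8337141, -0.3452357, -0.2160479, -0.1976257)
updated quaternion q' = (0.0606, 0.1961, 0.5668, -0.7979)
a = (0.5200, -0.7600, -0.2200)
p + v·dt = (1.8520, -0.3680, 2.9840)
v' = v + a·dt = (1.3208, -1.7304, -0.4088)

p' = (1.8520, -0.3680, 2.9840)
q' = (0.0606, 0.1961, 0.5668, -0.7979)
v' = (1.3208, -1.7304, -0.4088)
ω' = (0.1208, -0.7667, 0.5372)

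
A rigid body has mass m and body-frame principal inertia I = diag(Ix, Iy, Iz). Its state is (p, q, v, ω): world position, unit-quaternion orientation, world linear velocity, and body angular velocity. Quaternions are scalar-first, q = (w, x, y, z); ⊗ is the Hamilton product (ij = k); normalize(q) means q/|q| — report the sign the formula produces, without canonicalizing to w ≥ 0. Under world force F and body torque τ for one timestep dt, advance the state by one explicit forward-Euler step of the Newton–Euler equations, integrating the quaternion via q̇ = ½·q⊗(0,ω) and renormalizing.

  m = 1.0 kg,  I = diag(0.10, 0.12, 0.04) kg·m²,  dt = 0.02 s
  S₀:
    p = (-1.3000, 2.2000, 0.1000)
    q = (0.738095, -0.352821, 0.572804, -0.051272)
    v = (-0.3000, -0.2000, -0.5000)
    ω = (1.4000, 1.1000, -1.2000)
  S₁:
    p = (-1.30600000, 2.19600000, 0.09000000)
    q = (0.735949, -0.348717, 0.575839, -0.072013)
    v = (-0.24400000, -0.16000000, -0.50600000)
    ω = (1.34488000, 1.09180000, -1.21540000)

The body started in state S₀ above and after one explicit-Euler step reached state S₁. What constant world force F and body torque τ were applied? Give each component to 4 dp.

Δv = v₁−v₀ = (0.05600000, 0.04000000, -0.00600000)
F = m·Δv/dt = (2.8000, 2.0000, -0.3000)
ω₁ − ω₀ = (-0.05512000, -0.00820000, -0.01540000)
I·α + gyro = (-0.1700, -0.1500, 0.0000)

F = (2.8000, 2.0000, -0.3000)
τ = (-0.1700, -0.1500, 0.0000)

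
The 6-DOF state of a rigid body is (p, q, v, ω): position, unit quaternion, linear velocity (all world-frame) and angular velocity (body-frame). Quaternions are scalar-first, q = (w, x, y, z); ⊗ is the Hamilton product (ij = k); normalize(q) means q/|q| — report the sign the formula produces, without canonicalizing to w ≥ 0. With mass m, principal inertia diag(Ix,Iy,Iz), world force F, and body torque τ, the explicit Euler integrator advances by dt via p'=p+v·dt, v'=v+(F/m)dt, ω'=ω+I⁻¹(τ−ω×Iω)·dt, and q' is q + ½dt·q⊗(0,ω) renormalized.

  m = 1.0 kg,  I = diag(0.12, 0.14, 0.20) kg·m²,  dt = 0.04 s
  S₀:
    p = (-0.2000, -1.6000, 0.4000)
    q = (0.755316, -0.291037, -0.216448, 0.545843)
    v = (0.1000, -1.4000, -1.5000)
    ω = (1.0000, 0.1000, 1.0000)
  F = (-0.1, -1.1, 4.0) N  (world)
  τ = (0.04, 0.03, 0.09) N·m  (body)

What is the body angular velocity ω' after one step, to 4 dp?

ω×(Iω) gyroscopic = (0.0060, -0.0800, 0.0020)
angular accel α = (0.2833, 0.7857, 0.4400)
ω + α·dt = (1.0113, 0.1314, 1.0176)

ω' = (1.0113, 0.1314, 1.0176)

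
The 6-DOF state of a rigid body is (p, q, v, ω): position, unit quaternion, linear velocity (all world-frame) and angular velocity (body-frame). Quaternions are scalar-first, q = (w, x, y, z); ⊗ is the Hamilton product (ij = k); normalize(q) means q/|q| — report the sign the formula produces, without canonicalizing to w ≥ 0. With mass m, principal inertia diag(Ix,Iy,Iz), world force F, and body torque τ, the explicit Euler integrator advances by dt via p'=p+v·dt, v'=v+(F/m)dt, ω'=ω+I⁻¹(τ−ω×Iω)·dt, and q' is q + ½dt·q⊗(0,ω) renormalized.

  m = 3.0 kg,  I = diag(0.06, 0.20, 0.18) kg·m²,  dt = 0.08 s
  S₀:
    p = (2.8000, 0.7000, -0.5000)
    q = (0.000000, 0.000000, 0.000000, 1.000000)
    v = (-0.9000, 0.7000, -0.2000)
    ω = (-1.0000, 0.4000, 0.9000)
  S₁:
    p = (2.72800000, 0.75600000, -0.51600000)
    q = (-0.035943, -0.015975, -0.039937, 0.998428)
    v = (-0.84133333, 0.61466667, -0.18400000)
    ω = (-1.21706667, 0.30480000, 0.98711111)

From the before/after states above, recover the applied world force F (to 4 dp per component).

F = (2.2000, -3.2000, 0.6000)

v₁ − v₀ = (0.05866667, -0.08533333, 0.01600000)
m·(v₁−v₀)/dt = (2.2000, -3.2000, 0.6000)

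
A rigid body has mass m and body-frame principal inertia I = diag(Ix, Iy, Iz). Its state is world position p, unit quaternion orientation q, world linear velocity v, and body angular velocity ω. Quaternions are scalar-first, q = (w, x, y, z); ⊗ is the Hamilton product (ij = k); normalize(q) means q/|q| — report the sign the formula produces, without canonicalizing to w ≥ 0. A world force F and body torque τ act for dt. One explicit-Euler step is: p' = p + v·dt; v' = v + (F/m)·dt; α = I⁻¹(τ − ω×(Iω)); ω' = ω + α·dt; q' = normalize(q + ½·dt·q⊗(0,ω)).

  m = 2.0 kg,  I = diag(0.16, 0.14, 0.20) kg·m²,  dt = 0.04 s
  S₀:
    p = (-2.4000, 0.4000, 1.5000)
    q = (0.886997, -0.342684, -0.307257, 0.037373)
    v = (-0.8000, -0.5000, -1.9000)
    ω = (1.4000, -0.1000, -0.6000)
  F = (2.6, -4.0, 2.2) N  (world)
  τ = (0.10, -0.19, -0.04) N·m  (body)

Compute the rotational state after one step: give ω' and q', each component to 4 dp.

precession coupling ω×(Iω) = (0.0036, 0.0336, 0.0028)
(τ − ω×Iω)/I = (0.6025, -1.5971, -0.2140)
ω' = ω + α·dt = (1.4241, -0.1639, -0.6086)
Hamilton product q⊗(0,ω) = (0.4714557, 1.4298873, -0.2419879, -0.0677700)
q + ½dt·q⊗(0,ω), renormalized = (0.8960, -0.3139, -0.3120, 0.0360)

ω' = (1.4241, -0.1639, -0.6086)
q' = (0.8960, -0.3139, -0.3120, 0.0360)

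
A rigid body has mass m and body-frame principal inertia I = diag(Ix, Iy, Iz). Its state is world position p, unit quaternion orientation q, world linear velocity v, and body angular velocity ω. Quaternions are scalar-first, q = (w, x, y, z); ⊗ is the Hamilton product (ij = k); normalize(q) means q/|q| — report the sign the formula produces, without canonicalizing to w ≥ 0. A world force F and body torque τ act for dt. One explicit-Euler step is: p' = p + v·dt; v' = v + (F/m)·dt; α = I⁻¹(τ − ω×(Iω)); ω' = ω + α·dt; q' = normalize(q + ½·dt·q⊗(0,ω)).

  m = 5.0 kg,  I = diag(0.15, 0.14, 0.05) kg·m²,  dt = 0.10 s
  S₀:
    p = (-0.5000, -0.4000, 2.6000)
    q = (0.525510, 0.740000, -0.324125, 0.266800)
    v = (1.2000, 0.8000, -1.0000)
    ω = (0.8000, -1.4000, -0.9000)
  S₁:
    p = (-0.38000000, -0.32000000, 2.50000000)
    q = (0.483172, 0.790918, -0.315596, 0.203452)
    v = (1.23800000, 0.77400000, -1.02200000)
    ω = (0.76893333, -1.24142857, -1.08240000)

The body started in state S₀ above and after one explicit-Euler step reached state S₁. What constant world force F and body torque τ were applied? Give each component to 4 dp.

F = (1.9000, -1.3000, -1.1000)
τ = (-0.1600, 0.1500, -0.0800)

v₁ − v₀ = (0.03800000, -0.02600000, -0.02200000)
m·(v₁−v₀)/dt = (1.9000, -1.3000, -1.1000)
ω₁ − ω₀ = (-0.03106667, 0.15857143, -0.18240000)
τ = I·(Δω/dt) + ω₀×(Iω₀) = (-0.1600, 0.1500, -0.0800)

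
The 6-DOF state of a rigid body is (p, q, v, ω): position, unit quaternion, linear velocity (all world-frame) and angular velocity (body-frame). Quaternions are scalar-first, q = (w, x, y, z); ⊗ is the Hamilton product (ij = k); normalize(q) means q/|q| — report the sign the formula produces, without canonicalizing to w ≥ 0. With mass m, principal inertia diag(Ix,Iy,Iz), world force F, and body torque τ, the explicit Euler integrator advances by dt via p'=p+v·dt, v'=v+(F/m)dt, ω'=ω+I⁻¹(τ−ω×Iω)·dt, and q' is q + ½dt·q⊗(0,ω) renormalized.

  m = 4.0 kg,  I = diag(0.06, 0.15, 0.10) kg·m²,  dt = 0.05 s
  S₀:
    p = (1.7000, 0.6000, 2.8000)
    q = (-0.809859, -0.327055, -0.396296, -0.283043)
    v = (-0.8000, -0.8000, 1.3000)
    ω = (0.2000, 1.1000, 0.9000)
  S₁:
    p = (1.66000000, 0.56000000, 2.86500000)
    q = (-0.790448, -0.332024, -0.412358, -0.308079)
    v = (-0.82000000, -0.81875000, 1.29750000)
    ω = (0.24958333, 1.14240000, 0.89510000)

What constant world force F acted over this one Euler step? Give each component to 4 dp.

v₁ − v₀ = (-0.02000000, -0.01875000, -0.00250000)
applied force F = (-1.6000, -1.5000, -0.2000)

F = (-1.6000, -1.5000, -0.2000)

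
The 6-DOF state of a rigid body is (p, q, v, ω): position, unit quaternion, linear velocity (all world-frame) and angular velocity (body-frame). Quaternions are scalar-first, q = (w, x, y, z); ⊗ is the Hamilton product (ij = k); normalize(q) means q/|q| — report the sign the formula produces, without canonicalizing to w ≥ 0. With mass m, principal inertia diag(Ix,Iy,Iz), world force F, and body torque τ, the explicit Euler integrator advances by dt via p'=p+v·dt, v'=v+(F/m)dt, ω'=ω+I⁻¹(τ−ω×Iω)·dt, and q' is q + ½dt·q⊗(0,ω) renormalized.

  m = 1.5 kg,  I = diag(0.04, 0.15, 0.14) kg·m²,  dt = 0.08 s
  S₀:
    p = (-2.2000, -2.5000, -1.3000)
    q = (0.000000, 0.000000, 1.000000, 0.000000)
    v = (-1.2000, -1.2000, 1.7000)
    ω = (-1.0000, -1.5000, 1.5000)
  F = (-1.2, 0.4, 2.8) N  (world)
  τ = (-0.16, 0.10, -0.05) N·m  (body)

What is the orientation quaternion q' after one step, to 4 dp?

q⊗(0,ω) = (1.5000000, 1.5000000, 0.0000000, 1.0000000)
q' = normalize(q + ½dt·q⊗(0,ω)) = (0.0597, 0.0597, 0.9956, 0.0398)

q' = (0.0597, 0.0597, 0.9956, 0.0398)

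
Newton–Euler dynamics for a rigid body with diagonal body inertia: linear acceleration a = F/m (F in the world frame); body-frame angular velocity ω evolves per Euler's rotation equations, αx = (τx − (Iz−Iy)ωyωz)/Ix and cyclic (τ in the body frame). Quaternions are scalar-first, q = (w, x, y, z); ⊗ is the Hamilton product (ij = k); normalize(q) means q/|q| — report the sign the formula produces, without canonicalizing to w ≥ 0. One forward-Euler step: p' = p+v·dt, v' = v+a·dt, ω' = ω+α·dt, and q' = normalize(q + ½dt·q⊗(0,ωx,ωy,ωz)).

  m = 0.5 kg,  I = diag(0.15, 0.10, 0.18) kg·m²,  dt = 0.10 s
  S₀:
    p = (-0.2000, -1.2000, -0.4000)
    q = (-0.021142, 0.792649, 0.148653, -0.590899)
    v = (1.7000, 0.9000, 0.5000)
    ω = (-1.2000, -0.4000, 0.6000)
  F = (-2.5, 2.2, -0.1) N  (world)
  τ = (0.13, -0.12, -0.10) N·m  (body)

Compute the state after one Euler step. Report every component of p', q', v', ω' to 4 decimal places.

p + v·dt = (-0.0300, -1.1100, -0.3500)
v' = v + a·dt = (1.2000, 1.3400, 0.4800)
α = I⁻¹(τ − ω×Iω) = (0.9947, -1.4160, -0.4222)
ω' = ω + α·dt = (-1.1005, -0.5416, 0.5578)
q⊗(0,ω) = (1.3651794, -0.1217974, 0.2419462, -0.1513612)
q' = normalize(q + ½dt·q⊗(0,ω)) = (0.0470, 0.7846, 0.1604, -0.5970)

p' = (-0.0300, -1.1100, -0.3500)
q' = (0.0470, 0.7846, 0.1604, -0.5970)
v' = (1.2000, 1.3400, 0.4800)
ω' = (-1.1005, -0.5416, 0.5578)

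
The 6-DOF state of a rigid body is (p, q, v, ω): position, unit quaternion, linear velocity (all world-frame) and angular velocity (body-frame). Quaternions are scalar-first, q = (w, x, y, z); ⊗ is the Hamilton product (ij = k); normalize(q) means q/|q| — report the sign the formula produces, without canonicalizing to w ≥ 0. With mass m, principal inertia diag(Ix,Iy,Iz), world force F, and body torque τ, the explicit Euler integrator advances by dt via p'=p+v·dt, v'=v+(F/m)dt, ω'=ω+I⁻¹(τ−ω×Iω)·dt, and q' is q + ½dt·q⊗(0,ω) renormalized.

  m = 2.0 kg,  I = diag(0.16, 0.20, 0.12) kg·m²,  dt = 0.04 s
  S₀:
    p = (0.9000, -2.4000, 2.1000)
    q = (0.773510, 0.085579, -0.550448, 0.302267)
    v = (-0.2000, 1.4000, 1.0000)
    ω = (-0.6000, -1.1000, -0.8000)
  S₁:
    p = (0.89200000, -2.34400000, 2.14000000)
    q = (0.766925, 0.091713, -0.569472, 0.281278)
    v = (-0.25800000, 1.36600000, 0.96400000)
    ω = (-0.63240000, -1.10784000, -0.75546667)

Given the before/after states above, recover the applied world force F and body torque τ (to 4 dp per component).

F = (-2.9000, -1.7000, -1.8000)
τ = (-0.2000, -0.0200, 0.1600)

Δω = ω₁−ω₀ = (-0.03240000, -0.00784000, 0.04453333)
ω₀×(Iω₀) = (-0.0704, 0.0192, 0.0264)
τ = I·(Δω/dt) + ω₀×(Iω₀) = (-0.2000, -0.0200, 0.1600)
velocity change Δv = (-0.05800000, -0.03400000, -0.03600000)
m·(v₁−v₀)/dt = (-2.9000, -1.7000, -1.8000)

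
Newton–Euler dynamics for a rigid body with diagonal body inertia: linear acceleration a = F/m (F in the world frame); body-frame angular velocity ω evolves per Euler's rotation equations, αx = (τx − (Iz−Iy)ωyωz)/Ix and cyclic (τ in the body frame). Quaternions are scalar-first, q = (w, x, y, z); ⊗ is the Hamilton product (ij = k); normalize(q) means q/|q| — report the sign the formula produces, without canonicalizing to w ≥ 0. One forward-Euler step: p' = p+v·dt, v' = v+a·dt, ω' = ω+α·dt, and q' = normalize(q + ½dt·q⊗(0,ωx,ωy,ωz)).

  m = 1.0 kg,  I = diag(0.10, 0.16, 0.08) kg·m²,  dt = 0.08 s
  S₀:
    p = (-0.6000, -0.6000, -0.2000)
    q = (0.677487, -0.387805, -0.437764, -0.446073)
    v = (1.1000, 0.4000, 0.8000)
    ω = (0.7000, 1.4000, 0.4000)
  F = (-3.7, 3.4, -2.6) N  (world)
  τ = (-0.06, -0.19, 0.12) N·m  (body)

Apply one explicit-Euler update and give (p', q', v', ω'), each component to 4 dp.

p' = (-0.5120, -0.5680, -0.1360)
q' = (0.7185, -0.3501, -0.4053, -0.4438)
v' = (0.8040, 0.6720, 0.5920)
ω' = (0.6878, 1.3022, 0.4612)

new position p' = (-0.5120, -0.5680, -0.1360)
new velocity v' = (0.8040, 0.6720, 0.5920)
gyro term ω×Iω = (-0.0448, 0.0056, 0.0588)
angular accel α = (-0.1520, -1.2225, 0.7650)
new body rate ω' = (0.6878, 1.3022, 0.4612)
q⊗(0,ω) = (1.0627623, 0.9236375, 0.7913527, 0.0345026)
updated quaternion q' = (0.7185, -0.3501, -0.4053, -0.4438)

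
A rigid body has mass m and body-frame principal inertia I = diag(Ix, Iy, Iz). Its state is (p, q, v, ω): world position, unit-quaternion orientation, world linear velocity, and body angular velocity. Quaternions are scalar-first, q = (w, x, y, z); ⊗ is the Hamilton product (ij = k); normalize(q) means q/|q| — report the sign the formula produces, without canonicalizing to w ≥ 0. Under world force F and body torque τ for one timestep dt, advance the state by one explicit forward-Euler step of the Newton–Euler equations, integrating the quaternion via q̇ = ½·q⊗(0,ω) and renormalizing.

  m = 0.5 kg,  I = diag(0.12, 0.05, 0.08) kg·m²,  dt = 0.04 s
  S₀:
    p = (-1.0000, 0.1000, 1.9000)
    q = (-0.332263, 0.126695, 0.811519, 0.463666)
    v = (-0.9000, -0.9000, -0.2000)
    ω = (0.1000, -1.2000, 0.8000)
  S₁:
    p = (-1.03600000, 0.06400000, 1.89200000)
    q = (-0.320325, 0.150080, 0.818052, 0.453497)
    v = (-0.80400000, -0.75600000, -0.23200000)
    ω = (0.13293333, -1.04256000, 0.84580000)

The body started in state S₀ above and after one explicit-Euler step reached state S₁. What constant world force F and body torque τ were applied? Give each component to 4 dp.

F = (1.2000, 1.8000, -0.4000)
τ = (0.0700, 0.2000, 0.1000)

velocity change Δv = (0.09600000, 0.14400000, -0.03200000)
m·(v₁−v₀)/dt = (1.2000, 1.8000, -0.4000)
Δω = ω₁−ω₀ = (0.03293333, 0.15744000, 0.04580000)
I·α + gyro = (0.0700, 0.2000, 0.1000)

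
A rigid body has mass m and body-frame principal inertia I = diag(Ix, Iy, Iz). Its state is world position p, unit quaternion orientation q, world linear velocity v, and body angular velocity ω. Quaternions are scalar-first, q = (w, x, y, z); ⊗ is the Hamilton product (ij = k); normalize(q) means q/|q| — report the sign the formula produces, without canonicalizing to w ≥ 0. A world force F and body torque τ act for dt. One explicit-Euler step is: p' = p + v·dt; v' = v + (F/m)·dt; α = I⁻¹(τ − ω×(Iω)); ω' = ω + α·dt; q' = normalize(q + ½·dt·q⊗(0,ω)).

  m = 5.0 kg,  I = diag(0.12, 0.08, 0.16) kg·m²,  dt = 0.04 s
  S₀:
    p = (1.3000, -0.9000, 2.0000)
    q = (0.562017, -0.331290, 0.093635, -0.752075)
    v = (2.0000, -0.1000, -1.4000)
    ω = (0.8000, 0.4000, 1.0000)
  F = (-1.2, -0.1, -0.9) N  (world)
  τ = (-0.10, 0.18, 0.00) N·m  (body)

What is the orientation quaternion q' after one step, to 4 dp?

Hamilton product q⊗(0,ω) = (0.9796530, 0.8440786, -0.0455632, 0.3545930)
q + ½dt·q⊗(0,ω), renormalized = (0.5814, -0.3143, 0.0927, -0.7447)

q' = (0.5814, -0.3143, 0.0927, -0.7447)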